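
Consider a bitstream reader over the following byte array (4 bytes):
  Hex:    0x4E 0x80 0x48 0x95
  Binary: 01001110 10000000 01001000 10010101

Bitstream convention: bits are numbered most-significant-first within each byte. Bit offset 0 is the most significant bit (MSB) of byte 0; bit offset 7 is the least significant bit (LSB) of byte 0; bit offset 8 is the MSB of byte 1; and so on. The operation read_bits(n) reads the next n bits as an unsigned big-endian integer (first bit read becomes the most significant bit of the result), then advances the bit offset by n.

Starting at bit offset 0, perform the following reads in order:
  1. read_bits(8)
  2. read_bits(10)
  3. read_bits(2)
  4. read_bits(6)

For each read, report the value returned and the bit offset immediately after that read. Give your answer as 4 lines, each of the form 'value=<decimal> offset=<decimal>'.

Answer: value=78 offset=8
value=513 offset=18
value=0 offset=20
value=34 offset=26

Derivation:
Read 1: bits[0:8] width=8 -> value=78 (bin 01001110); offset now 8 = byte 1 bit 0; 24 bits remain
Read 2: bits[8:18] width=10 -> value=513 (bin 1000000001); offset now 18 = byte 2 bit 2; 14 bits remain
Read 3: bits[18:20] width=2 -> value=0 (bin 00); offset now 20 = byte 2 bit 4; 12 bits remain
Read 4: bits[20:26] width=6 -> value=34 (bin 100010); offset now 26 = byte 3 bit 2; 6 bits remain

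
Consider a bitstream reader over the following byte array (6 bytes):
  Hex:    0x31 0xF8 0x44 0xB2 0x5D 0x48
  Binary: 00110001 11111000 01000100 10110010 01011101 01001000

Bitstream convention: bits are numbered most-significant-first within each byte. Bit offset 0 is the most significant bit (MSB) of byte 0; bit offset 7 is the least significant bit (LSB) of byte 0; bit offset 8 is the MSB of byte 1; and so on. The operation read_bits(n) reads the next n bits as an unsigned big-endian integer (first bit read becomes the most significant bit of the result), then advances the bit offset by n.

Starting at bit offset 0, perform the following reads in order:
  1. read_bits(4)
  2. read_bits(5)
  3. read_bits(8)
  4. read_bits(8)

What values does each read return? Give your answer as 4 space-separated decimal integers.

Answer: 3 3 240 137

Derivation:
Read 1: bits[0:4] width=4 -> value=3 (bin 0011); offset now 4 = byte 0 bit 4; 44 bits remain
Read 2: bits[4:9] width=5 -> value=3 (bin 00011); offset now 9 = byte 1 bit 1; 39 bits remain
Read 3: bits[9:17] width=8 -> value=240 (bin 11110000); offset now 17 = byte 2 bit 1; 31 bits remain
Read 4: bits[17:25] width=8 -> value=137 (bin 10001001); offset now 25 = byte 3 bit 1; 23 bits remain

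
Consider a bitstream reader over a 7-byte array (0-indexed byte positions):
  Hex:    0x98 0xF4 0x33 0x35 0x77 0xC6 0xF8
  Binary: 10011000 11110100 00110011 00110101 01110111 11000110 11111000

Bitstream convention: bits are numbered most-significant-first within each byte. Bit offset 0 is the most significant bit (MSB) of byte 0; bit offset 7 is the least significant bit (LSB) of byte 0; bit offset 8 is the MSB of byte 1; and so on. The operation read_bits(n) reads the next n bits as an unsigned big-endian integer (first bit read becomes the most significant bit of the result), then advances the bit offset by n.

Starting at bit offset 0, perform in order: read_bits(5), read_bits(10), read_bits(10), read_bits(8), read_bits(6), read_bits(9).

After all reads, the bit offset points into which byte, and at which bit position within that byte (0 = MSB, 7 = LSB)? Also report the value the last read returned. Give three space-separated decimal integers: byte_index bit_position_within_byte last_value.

Read 1: bits[0:5] width=5 -> value=19 (bin 10011); offset now 5 = byte 0 bit 5; 51 bits remain
Read 2: bits[5:15] width=10 -> value=122 (bin 0001111010); offset now 15 = byte 1 bit 7; 41 bits remain
Read 3: bits[15:25] width=10 -> value=102 (bin 0001100110); offset now 25 = byte 3 bit 1; 31 bits remain
Read 4: bits[25:33] width=8 -> value=106 (bin 01101010); offset now 33 = byte 4 bit 1; 23 bits remain
Read 5: bits[33:39] width=6 -> value=59 (bin 111011); offset now 39 = byte 4 bit 7; 17 bits remain
Read 6: bits[39:48] width=9 -> value=454 (bin 111000110); offset now 48 = byte 6 bit 0; 8 bits remain

Answer: 6 0 454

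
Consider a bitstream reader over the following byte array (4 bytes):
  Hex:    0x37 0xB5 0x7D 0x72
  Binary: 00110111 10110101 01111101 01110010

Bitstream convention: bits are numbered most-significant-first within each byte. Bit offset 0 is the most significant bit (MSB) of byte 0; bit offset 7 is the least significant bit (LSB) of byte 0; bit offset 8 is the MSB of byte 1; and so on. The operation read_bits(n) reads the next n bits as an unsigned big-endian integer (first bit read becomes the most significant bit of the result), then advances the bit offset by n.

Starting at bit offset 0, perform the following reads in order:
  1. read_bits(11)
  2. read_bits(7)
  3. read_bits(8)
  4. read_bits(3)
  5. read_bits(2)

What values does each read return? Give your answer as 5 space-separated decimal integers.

Read 1: bits[0:11] width=11 -> value=445 (bin 00110111101); offset now 11 = byte 1 bit 3; 21 bits remain
Read 2: bits[11:18] width=7 -> value=85 (bin 1010101); offset now 18 = byte 2 bit 2; 14 bits remain
Read 3: bits[18:26] width=8 -> value=245 (bin 11110101); offset now 26 = byte 3 bit 2; 6 bits remain
Read 4: bits[26:29] width=3 -> value=6 (bin 110); offset now 29 = byte 3 bit 5; 3 bits remain
Read 5: bits[29:31] width=2 -> value=1 (bin 01); offset now 31 = byte 3 bit 7; 1 bits remain

Answer: 445 85 245 6 1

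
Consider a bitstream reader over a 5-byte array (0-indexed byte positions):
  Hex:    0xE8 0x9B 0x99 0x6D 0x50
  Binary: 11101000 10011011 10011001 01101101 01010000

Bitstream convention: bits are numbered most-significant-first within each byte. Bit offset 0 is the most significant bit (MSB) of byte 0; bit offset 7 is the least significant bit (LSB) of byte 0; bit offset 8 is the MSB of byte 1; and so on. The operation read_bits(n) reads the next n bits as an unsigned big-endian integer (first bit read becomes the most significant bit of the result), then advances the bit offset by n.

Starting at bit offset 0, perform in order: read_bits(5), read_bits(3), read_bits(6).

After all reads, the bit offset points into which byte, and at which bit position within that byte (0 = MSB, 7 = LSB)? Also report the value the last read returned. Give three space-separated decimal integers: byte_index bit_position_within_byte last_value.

Answer: 1 6 38

Derivation:
Read 1: bits[0:5] width=5 -> value=29 (bin 11101); offset now 5 = byte 0 bit 5; 35 bits remain
Read 2: bits[5:8] width=3 -> value=0 (bin 000); offset now 8 = byte 1 bit 0; 32 bits remain
Read 3: bits[8:14] width=6 -> value=38 (bin 100110); offset now 14 = byte 1 bit 6; 26 bits remain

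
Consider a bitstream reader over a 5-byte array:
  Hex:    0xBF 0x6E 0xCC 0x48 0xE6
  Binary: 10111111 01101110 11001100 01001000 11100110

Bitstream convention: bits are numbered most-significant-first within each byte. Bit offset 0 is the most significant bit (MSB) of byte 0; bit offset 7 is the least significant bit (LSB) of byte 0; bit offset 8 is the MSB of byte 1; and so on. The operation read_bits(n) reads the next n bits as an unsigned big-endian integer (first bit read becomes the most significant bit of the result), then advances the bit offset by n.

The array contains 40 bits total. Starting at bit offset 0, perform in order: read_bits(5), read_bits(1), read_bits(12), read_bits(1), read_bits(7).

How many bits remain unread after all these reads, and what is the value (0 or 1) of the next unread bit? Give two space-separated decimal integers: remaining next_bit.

Answer: 14 0

Derivation:
Read 1: bits[0:5] width=5 -> value=23 (bin 10111); offset now 5 = byte 0 bit 5; 35 bits remain
Read 2: bits[5:6] width=1 -> value=1 (bin 1); offset now 6 = byte 0 bit 6; 34 bits remain
Read 3: bits[6:18] width=12 -> value=3515 (bin 110110111011); offset now 18 = byte 2 bit 2; 22 bits remain
Read 4: bits[18:19] width=1 -> value=0 (bin 0); offset now 19 = byte 2 bit 3; 21 bits remain
Read 5: bits[19:26] width=7 -> value=49 (bin 0110001); offset now 26 = byte 3 bit 2; 14 bits remain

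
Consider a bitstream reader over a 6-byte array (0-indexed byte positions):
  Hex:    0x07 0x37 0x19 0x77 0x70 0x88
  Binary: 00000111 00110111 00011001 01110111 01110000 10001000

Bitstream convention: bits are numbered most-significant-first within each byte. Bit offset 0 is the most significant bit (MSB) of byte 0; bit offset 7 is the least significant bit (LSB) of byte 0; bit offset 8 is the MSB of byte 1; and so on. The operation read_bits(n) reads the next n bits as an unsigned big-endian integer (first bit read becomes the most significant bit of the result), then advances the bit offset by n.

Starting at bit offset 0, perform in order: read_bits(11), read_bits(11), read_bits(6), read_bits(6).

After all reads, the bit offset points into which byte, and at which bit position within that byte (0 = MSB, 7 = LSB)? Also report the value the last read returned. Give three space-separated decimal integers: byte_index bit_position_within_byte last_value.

Answer: 4 2 29

Derivation:
Read 1: bits[0:11] width=11 -> value=57 (bin 00000111001); offset now 11 = byte 1 bit 3; 37 bits remain
Read 2: bits[11:22] width=11 -> value=1478 (bin 10111000110); offset now 22 = byte 2 bit 6; 26 bits remain
Read 3: bits[22:28] width=6 -> value=23 (bin 010111); offset now 28 = byte 3 bit 4; 20 bits remain
Read 4: bits[28:34] width=6 -> value=29 (bin 011101); offset now 34 = byte 4 bit 2; 14 bits remain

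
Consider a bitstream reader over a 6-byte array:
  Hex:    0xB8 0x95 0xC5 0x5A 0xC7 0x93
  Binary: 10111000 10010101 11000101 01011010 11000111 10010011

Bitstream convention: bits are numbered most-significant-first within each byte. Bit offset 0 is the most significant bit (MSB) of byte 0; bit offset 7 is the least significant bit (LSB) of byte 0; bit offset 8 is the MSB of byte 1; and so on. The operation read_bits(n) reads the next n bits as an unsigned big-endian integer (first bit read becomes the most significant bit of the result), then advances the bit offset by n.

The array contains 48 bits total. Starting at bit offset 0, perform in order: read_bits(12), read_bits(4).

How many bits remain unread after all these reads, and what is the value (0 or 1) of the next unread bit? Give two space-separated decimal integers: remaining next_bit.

Read 1: bits[0:12] width=12 -> value=2953 (bin 101110001001); offset now 12 = byte 1 bit 4; 36 bits remain
Read 2: bits[12:16] width=4 -> value=5 (bin 0101); offset now 16 = byte 2 bit 0; 32 bits remain

Answer: 32 1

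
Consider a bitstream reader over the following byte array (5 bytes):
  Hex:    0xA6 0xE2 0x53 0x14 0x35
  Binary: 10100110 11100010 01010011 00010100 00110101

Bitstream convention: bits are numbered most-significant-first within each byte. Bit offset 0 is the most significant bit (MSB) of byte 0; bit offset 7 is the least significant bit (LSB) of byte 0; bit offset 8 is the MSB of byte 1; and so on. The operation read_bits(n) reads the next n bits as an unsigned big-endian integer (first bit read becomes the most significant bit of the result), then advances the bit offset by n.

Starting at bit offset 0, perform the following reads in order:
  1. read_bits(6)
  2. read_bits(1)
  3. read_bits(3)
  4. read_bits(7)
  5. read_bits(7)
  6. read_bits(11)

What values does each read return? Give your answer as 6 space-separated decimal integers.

Read 1: bits[0:6] width=6 -> value=41 (bin 101001); offset now 6 = byte 0 bit 6; 34 bits remain
Read 2: bits[6:7] width=1 -> value=1 (bin 1); offset now 7 = byte 0 bit 7; 33 bits remain
Read 3: bits[7:10] width=3 -> value=3 (bin 011); offset now 10 = byte 1 bit 2; 30 bits remain
Read 4: bits[10:17] width=7 -> value=68 (bin 1000100); offset now 17 = byte 2 bit 1; 23 bits remain
Read 5: bits[17:24] width=7 -> value=83 (bin 1010011); offset now 24 = byte 3 bit 0; 16 bits remain
Read 6: bits[24:35] width=11 -> value=161 (bin 00010100001); offset now 35 = byte 4 bit 3; 5 bits remain

Answer: 41 1 3 68 83 161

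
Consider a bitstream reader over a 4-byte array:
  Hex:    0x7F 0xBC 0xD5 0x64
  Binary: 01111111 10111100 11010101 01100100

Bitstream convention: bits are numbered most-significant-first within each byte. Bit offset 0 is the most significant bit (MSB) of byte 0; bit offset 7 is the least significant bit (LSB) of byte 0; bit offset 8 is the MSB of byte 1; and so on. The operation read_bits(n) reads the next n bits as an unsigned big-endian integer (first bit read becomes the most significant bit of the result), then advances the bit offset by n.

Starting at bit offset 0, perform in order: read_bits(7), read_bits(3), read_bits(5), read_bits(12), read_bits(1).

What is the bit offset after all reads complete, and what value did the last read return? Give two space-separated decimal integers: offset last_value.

Read 1: bits[0:7] width=7 -> value=63 (bin 0111111); offset now 7 = byte 0 bit 7; 25 bits remain
Read 2: bits[7:10] width=3 -> value=6 (bin 110); offset now 10 = byte 1 bit 2; 22 bits remain
Read 3: bits[10:15] width=5 -> value=30 (bin 11110); offset now 15 = byte 1 bit 7; 17 bits remain
Read 4: bits[15:27] width=12 -> value=1707 (bin 011010101011); offset now 27 = byte 3 bit 3; 5 bits remain
Read 5: bits[27:28] width=1 -> value=0 (bin 0); offset now 28 = byte 3 bit 4; 4 bits remain

Answer: 28 0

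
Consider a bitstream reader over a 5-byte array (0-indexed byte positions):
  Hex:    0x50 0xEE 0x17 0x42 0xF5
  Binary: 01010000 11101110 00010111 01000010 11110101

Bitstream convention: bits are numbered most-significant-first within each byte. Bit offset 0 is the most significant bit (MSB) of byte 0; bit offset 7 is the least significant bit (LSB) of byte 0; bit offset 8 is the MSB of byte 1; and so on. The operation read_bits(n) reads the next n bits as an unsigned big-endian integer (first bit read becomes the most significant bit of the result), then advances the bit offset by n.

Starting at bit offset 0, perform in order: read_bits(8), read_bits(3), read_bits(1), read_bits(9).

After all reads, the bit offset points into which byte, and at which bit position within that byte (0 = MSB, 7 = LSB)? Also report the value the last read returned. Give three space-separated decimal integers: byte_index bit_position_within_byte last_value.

Read 1: bits[0:8] width=8 -> value=80 (bin 01010000); offset now 8 = byte 1 bit 0; 32 bits remain
Read 2: bits[8:11] width=3 -> value=7 (bin 111); offset now 11 = byte 1 bit 3; 29 bits remain
Read 3: bits[11:12] width=1 -> value=0 (bin 0); offset now 12 = byte 1 bit 4; 28 bits remain
Read 4: bits[12:21] width=9 -> value=450 (bin 111000010); offset now 21 = byte 2 bit 5; 19 bits remain

Answer: 2 5 450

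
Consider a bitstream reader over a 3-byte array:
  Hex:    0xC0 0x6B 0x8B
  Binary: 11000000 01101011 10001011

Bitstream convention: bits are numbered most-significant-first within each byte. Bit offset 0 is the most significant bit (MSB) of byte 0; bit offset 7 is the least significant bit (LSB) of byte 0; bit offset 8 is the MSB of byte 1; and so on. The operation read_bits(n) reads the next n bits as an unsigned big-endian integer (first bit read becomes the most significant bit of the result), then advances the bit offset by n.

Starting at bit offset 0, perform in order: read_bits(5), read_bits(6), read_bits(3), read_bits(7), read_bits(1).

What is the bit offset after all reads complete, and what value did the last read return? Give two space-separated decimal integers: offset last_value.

Answer: 22 0

Derivation:
Read 1: bits[0:5] width=5 -> value=24 (bin 11000); offset now 5 = byte 0 bit 5; 19 bits remain
Read 2: bits[5:11] width=6 -> value=3 (bin 000011); offset now 11 = byte 1 bit 3; 13 bits remain
Read 3: bits[11:14] width=3 -> value=2 (bin 010); offset now 14 = byte 1 bit 6; 10 bits remain
Read 4: bits[14:21] width=7 -> value=113 (bin 1110001); offset now 21 = byte 2 bit 5; 3 bits remain
Read 5: bits[21:22] width=1 -> value=0 (bin 0); offset now 22 = byte 2 bit 6; 2 bits remain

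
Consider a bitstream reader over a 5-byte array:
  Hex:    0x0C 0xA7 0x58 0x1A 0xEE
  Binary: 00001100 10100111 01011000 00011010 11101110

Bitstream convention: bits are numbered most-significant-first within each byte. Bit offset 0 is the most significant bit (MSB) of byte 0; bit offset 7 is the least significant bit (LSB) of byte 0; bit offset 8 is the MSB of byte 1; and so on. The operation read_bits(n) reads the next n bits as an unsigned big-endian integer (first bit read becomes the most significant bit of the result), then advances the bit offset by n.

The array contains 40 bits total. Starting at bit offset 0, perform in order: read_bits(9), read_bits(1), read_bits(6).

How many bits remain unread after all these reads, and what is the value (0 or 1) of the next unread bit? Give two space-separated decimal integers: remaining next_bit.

Answer: 24 0

Derivation:
Read 1: bits[0:9] width=9 -> value=25 (bin 000011001); offset now 9 = byte 1 bit 1; 31 bits remain
Read 2: bits[9:10] width=1 -> value=0 (bin 0); offset now 10 = byte 1 bit 2; 30 bits remain
Read 3: bits[10:16] width=6 -> value=39 (bin 100111); offset now 16 = byte 2 bit 0; 24 bits remain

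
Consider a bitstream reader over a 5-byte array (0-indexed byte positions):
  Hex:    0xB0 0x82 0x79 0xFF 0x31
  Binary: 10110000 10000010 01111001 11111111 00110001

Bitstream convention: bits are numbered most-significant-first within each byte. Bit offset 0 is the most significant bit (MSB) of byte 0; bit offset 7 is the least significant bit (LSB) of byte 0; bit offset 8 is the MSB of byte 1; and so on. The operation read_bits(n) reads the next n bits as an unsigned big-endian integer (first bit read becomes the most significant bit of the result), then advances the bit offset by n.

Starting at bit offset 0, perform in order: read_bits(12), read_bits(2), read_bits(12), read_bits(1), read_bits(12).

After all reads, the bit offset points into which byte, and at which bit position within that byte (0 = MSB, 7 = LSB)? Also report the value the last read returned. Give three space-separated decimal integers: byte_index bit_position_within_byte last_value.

Answer: 4 7 3992

Derivation:
Read 1: bits[0:12] width=12 -> value=2824 (bin 101100001000); offset now 12 = byte 1 bit 4; 28 bits remain
Read 2: bits[12:14] width=2 -> value=0 (bin 00); offset now 14 = byte 1 bit 6; 26 bits remain
Read 3: bits[14:26] width=12 -> value=2535 (bin 100111100111); offset now 26 = byte 3 bit 2; 14 bits remain
Read 4: bits[26:27] width=1 -> value=1 (bin 1); offset now 27 = byte 3 bit 3; 13 bits remain
Read 5: bits[27:39] width=12 -> value=3992 (bin 111110011000); offset now 39 = byte 4 bit 7; 1 bits remain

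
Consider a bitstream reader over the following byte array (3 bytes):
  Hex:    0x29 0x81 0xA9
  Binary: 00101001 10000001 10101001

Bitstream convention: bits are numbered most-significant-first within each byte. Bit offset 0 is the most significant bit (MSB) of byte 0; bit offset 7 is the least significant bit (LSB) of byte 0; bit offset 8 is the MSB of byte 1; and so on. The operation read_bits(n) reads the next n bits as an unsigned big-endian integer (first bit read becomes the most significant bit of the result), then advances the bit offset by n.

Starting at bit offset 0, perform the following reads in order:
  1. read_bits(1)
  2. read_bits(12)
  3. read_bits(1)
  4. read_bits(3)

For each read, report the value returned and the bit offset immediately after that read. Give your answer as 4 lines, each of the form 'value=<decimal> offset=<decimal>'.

Answer: value=0 offset=1
value=1328 offset=13
value=0 offset=14
value=3 offset=17

Derivation:
Read 1: bits[0:1] width=1 -> value=0 (bin 0); offset now 1 = byte 0 bit 1; 23 bits remain
Read 2: bits[1:13] width=12 -> value=1328 (bin 010100110000); offset now 13 = byte 1 bit 5; 11 bits remain
Read 3: bits[13:14] width=1 -> value=0 (bin 0); offset now 14 = byte 1 bit 6; 10 bits remain
Read 4: bits[14:17] width=3 -> value=3 (bin 011); offset now 17 = byte 2 bit 1; 7 bits remain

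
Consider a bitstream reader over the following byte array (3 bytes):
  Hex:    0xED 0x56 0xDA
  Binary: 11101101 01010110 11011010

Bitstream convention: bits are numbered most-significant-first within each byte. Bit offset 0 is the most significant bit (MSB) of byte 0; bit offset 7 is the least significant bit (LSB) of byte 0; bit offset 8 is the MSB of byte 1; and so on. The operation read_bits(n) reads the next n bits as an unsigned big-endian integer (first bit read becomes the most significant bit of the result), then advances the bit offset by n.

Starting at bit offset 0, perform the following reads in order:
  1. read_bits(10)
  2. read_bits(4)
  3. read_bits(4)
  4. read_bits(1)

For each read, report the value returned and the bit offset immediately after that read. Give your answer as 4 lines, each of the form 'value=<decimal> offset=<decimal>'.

Read 1: bits[0:10] width=10 -> value=949 (bin 1110110101); offset now 10 = byte 1 bit 2; 14 bits remain
Read 2: bits[10:14] width=4 -> value=5 (bin 0101); offset now 14 = byte 1 bit 6; 10 bits remain
Read 3: bits[14:18] width=4 -> value=11 (bin 1011); offset now 18 = byte 2 bit 2; 6 bits remain
Read 4: bits[18:19] width=1 -> value=0 (bin 0); offset now 19 = byte 2 bit 3; 5 bits remain

Answer: value=949 offset=10
value=5 offset=14
value=11 offset=18
value=0 offset=19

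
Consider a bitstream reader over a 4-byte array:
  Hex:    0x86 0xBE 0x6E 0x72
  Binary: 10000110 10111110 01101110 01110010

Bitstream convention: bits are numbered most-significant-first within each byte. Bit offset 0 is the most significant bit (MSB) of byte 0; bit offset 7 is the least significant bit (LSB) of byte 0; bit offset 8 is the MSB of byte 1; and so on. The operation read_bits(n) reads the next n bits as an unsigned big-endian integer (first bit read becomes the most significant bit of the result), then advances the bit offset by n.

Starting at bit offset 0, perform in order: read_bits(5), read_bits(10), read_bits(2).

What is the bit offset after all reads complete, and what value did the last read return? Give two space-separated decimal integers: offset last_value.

Read 1: bits[0:5] width=5 -> value=16 (bin 10000); offset now 5 = byte 0 bit 5; 27 bits remain
Read 2: bits[5:15] width=10 -> value=863 (bin 1101011111); offset now 15 = byte 1 bit 7; 17 bits remain
Read 3: bits[15:17] width=2 -> value=0 (bin 00); offset now 17 = byte 2 bit 1; 15 bits remain

Answer: 17 0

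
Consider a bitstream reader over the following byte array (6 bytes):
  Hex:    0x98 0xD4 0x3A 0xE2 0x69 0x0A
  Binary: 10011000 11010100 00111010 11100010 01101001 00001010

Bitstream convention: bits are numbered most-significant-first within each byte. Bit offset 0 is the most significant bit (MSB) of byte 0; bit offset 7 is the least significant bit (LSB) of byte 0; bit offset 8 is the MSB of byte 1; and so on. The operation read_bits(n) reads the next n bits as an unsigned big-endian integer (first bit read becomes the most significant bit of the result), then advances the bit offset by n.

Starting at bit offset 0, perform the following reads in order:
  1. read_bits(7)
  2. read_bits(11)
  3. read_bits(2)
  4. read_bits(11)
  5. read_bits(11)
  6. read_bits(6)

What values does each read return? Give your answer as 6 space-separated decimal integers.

Read 1: bits[0:7] width=7 -> value=76 (bin 1001100); offset now 7 = byte 0 bit 7; 41 bits remain
Read 2: bits[7:18] width=11 -> value=848 (bin 01101010000); offset now 18 = byte 2 bit 2; 30 bits remain
Read 3: bits[18:20] width=2 -> value=3 (bin 11); offset now 20 = byte 2 bit 4; 28 bits remain
Read 4: bits[20:31] width=11 -> value=1393 (bin 10101110001); offset now 31 = byte 3 bit 7; 17 bits remain
Read 5: bits[31:42] width=11 -> value=420 (bin 00110100100); offset now 42 = byte 5 bit 2; 6 bits remain
Read 6: bits[42:48] width=6 -> value=10 (bin 001010); offset now 48 = byte 6 bit 0; 0 bits remain

Answer: 76 848 3 1393 420 10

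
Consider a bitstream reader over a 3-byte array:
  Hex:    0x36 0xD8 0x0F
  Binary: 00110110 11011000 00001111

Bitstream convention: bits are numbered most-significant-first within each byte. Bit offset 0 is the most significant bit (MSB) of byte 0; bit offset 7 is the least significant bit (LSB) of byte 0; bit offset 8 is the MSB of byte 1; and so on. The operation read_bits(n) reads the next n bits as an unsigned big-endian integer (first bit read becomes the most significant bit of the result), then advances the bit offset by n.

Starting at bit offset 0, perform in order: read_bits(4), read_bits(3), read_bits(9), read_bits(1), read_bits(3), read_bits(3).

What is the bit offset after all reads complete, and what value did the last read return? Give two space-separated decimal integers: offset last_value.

Read 1: bits[0:4] width=4 -> value=3 (bin 0011); offset now 4 = byte 0 bit 4; 20 bits remain
Read 2: bits[4:7] width=3 -> value=3 (bin 011); offset now 7 = byte 0 bit 7; 17 bits remain
Read 3: bits[7:16] width=9 -> value=216 (bin 011011000); offset now 16 = byte 2 bit 0; 8 bits remain
Read 4: bits[16:17] width=1 -> value=0 (bin 0); offset now 17 = byte 2 bit 1; 7 bits remain
Read 5: bits[17:20] width=3 -> value=0 (bin 000); offset now 20 = byte 2 bit 4; 4 bits remain
Read 6: bits[20:23] width=3 -> value=7 (bin 111); offset now 23 = byte 2 bit 7; 1 bits remain

Answer: 23 7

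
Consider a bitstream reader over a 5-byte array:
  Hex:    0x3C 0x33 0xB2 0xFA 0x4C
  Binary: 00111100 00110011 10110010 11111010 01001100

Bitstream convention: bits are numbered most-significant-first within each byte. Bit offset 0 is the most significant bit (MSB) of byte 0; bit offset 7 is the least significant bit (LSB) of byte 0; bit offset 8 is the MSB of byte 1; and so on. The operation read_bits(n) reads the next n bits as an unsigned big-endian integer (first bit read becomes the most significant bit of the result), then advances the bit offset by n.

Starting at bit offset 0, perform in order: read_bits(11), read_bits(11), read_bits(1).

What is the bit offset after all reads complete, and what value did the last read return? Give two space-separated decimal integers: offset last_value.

Read 1: bits[0:11] width=11 -> value=481 (bin 00111100001); offset now 11 = byte 1 bit 3; 29 bits remain
Read 2: bits[11:22] width=11 -> value=1260 (bin 10011101100); offset now 22 = byte 2 bit 6; 18 bits remain
Read 3: bits[22:23] width=1 -> value=1 (bin 1); offset now 23 = byte 2 bit 7; 17 bits remain

Answer: 23 1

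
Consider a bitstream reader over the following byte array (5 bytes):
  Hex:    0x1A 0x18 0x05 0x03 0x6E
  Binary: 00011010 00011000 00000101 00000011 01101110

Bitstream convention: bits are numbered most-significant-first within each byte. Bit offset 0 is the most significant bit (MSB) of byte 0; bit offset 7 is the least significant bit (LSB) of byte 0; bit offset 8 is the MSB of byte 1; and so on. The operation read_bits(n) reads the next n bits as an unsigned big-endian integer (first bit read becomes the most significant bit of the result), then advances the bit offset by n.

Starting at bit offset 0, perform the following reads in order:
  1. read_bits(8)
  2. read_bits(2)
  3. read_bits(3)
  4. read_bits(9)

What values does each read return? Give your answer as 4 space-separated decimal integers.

Answer: 26 0 3 1

Derivation:
Read 1: bits[0:8] width=8 -> value=26 (bin 00011010); offset now 8 = byte 1 bit 0; 32 bits remain
Read 2: bits[8:10] width=2 -> value=0 (bin 00); offset now 10 = byte 1 bit 2; 30 bits remain
Read 3: bits[10:13] width=3 -> value=3 (bin 011); offset now 13 = byte 1 bit 5; 27 bits remain
Read 4: bits[13:22] width=9 -> value=1 (bin 000000001); offset now 22 = byte 2 bit 6; 18 bits remain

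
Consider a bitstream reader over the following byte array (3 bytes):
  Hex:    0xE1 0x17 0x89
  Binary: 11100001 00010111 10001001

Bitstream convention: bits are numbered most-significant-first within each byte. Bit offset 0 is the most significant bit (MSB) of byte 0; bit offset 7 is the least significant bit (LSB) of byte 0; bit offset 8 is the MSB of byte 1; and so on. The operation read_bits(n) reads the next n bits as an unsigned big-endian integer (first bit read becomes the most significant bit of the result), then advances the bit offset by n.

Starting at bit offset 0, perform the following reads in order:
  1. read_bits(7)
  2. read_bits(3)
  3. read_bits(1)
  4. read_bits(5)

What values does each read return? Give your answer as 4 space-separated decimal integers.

Answer: 112 4 0 23

Derivation:
Read 1: bits[0:7] width=7 -> value=112 (bin 1110000); offset now 7 = byte 0 bit 7; 17 bits remain
Read 2: bits[7:10] width=3 -> value=4 (bin 100); offset now 10 = byte 1 bit 2; 14 bits remain
Read 3: bits[10:11] width=1 -> value=0 (bin 0); offset now 11 = byte 1 bit 3; 13 bits remain
Read 4: bits[11:16] width=5 -> value=23 (bin 10111); offset now 16 = byte 2 bit 0; 8 bits remain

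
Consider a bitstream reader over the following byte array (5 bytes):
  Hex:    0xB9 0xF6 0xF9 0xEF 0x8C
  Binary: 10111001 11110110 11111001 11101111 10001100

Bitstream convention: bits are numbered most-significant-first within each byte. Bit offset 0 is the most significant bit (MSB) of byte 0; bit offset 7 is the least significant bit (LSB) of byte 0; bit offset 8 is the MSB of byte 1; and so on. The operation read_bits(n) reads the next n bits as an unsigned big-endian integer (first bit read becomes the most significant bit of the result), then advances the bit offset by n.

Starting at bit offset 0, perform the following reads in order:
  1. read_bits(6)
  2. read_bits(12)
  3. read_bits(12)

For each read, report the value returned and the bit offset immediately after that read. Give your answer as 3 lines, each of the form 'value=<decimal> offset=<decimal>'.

Read 1: bits[0:6] width=6 -> value=46 (bin 101110); offset now 6 = byte 0 bit 6; 34 bits remain
Read 2: bits[6:18] width=12 -> value=2011 (bin 011111011011); offset now 18 = byte 2 bit 2; 22 bits remain
Read 3: bits[18:30] width=12 -> value=3707 (bin 111001111011); offset now 30 = byte 3 bit 6; 10 bits remain

Answer: value=46 offset=6
value=2011 offset=18
value=3707 offset=30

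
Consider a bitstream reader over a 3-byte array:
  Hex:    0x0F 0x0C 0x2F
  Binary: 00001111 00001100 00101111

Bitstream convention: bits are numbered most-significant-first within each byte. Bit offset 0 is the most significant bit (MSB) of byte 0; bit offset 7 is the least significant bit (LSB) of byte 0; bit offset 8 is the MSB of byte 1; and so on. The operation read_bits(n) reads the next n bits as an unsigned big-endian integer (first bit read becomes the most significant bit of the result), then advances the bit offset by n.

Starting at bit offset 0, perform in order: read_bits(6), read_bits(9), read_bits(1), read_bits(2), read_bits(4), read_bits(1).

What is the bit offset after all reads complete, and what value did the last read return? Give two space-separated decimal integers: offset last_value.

Answer: 23 1

Derivation:
Read 1: bits[0:6] width=6 -> value=3 (bin 000011); offset now 6 = byte 0 bit 6; 18 bits remain
Read 2: bits[6:15] width=9 -> value=390 (bin 110000110); offset now 15 = byte 1 bit 7; 9 bits remain
Read 3: bits[15:16] width=1 -> value=0 (bin 0); offset now 16 = byte 2 bit 0; 8 bits remain
Read 4: bits[16:18] width=2 -> value=0 (bin 00); offset now 18 = byte 2 bit 2; 6 bits remain
Read 5: bits[18:22] width=4 -> value=11 (bin 1011); offset now 22 = byte 2 bit 6; 2 bits remain
Read 6: bits[22:23] width=1 -> value=1 (bin 1); offset now 23 = byte 2 bit 7; 1 bits remain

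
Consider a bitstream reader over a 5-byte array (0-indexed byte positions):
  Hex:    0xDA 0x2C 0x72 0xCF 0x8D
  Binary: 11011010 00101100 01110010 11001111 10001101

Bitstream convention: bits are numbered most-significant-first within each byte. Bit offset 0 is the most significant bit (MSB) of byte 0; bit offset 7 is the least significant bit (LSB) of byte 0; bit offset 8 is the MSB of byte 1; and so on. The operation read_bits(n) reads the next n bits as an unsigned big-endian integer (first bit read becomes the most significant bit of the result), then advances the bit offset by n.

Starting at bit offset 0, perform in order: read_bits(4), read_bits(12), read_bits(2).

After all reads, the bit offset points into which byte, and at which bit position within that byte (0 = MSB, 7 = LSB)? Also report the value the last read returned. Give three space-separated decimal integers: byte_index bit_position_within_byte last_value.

Answer: 2 2 1

Derivation:
Read 1: bits[0:4] width=4 -> value=13 (bin 1101); offset now 4 = byte 0 bit 4; 36 bits remain
Read 2: bits[4:16] width=12 -> value=2604 (bin 101000101100); offset now 16 = byte 2 bit 0; 24 bits remain
Read 3: bits[16:18] width=2 -> value=1 (bin 01); offset now 18 = byte 2 bit 2; 22 bits remain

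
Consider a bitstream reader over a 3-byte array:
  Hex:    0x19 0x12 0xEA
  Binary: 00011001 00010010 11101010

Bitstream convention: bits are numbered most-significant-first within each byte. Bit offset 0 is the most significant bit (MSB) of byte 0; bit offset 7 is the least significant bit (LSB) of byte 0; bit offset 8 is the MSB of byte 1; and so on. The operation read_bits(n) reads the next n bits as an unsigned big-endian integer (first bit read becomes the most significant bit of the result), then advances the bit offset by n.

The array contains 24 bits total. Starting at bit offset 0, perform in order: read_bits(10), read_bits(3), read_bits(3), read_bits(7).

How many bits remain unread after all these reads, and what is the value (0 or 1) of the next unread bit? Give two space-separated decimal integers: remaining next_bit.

Answer: 1 0

Derivation:
Read 1: bits[0:10] width=10 -> value=100 (bin 0001100100); offset now 10 = byte 1 bit 2; 14 bits remain
Read 2: bits[10:13] width=3 -> value=2 (bin 010); offset now 13 = byte 1 bit 5; 11 bits remain
Read 3: bits[13:16] width=3 -> value=2 (bin 010); offset now 16 = byte 2 bit 0; 8 bits remain
Read 4: bits[16:23] width=7 -> value=117 (bin 1110101); offset now 23 = byte 2 bit 7; 1 bits remain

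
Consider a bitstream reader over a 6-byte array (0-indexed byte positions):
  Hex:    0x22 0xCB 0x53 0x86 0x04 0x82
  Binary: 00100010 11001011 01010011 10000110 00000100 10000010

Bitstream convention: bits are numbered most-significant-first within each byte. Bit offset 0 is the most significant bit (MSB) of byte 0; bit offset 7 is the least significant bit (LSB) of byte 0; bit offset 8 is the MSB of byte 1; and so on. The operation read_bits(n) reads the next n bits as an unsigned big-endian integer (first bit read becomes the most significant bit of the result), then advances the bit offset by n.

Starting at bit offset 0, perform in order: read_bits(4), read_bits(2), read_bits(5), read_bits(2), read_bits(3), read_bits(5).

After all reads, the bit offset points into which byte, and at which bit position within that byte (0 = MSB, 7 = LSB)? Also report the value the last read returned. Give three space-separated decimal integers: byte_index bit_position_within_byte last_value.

Answer: 2 5 10

Derivation:
Read 1: bits[0:4] width=4 -> value=2 (bin 0010); offset now 4 = byte 0 bit 4; 44 bits remain
Read 2: bits[4:6] width=2 -> value=0 (bin 00); offset now 6 = byte 0 bit 6; 42 bits remain
Read 3: bits[6:11] width=5 -> value=22 (bin 10110); offset now 11 = byte 1 bit 3; 37 bits remain
Read 4: bits[11:13] width=2 -> value=1 (bin 01); offset now 13 = byte 1 bit 5; 35 bits remain
Read 5: bits[13:16] width=3 -> value=3 (bin 011); offset now 16 = byte 2 bit 0; 32 bits remain
Read 6: bits[16:21] width=5 -> value=10 (bin 01010); offset now 21 = byte 2 bit 5; 27 bits remain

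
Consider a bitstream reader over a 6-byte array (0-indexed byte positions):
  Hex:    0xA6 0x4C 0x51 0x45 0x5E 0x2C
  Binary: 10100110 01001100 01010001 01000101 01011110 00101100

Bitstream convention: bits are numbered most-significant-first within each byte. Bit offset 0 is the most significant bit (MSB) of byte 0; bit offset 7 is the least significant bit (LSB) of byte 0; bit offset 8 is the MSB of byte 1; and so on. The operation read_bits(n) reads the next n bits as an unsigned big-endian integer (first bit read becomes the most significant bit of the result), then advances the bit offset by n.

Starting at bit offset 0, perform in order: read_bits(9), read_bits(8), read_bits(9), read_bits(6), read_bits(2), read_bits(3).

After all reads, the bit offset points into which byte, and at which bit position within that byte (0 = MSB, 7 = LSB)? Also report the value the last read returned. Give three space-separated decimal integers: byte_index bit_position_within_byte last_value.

Read 1: bits[0:9] width=9 -> value=332 (bin 101001100); offset now 9 = byte 1 bit 1; 39 bits remain
Read 2: bits[9:17] width=8 -> value=152 (bin 10011000); offset now 17 = byte 2 bit 1; 31 bits remain
Read 3: bits[17:26] width=9 -> value=325 (bin 101000101); offset now 26 = byte 3 bit 2; 22 bits remain
Read 4: bits[26:32] width=6 -> value=5 (bin 000101); offset now 32 = byte 4 bit 0; 16 bits remain
Read 5: bits[32:34] width=2 -> value=1 (bin 01); offset now 34 = byte 4 bit 2; 14 bits remain
Read 6: bits[34:37] width=3 -> value=3 (bin 011); offset now 37 = byte 4 bit 5; 11 bits remain

Answer: 4 5 3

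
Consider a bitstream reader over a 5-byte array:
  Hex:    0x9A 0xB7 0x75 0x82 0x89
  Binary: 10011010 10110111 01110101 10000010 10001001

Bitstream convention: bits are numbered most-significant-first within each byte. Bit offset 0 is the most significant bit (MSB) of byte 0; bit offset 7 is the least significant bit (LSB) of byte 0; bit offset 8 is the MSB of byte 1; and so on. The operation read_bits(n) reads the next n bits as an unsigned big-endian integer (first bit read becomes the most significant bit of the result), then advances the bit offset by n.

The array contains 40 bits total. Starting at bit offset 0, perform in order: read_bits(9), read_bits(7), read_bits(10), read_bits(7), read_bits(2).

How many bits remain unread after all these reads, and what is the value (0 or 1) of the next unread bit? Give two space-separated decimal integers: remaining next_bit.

Answer: 5 0

Derivation:
Read 1: bits[0:9] width=9 -> value=309 (bin 100110101); offset now 9 = byte 1 bit 1; 31 bits remain
Read 2: bits[9:16] width=7 -> value=55 (bin 0110111); offset now 16 = byte 2 bit 0; 24 bits remain
Read 3: bits[16:26] width=10 -> value=470 (bin 0111010110); offset now 26 = byte 3 bit 2; 14 bits remain
Read 4: bits[26:33] width=7 -> value=5 (bin 0000101); offset now 33 = byte 4 bit 1; 7 bits remain
Read 5: bits[33:35] width=2 -> value=0 (bin 00); offset now 35 = byte 4 bit 3; 5 bits remain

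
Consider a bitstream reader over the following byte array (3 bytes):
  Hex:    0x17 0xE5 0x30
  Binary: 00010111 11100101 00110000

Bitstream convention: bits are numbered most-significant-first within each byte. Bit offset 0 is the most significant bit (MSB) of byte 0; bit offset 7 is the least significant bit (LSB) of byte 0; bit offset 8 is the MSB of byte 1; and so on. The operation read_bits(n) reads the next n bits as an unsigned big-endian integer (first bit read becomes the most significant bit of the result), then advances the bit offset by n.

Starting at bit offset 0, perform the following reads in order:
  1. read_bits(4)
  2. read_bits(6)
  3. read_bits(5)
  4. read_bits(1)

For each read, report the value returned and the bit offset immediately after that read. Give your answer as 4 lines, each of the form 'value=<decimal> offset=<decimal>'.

Read 1: bits[0:4] width=4 -> value=1 (bin 0001); offset now 4 = byte 0 bit 4; 20 bits remain
Read 2: bits[4:10] width=6 -> value=31 (bin 011111); offset now 10 = byte 1 bit 2; 14 bits remain
Read 3: bits[10:15] width=5 -> value=18 (bin 10010); offset now 15 = byte 1 bit 7; 9 bits remain
Read 4: bits[15:16] width=1 -> value=1 (bin 1); offset now 16 = byte 2 bit 0; 8 bits remain

Answer: value=1 offset=4
value=31 offset=10
value=18 offset=15
value=1 offset=16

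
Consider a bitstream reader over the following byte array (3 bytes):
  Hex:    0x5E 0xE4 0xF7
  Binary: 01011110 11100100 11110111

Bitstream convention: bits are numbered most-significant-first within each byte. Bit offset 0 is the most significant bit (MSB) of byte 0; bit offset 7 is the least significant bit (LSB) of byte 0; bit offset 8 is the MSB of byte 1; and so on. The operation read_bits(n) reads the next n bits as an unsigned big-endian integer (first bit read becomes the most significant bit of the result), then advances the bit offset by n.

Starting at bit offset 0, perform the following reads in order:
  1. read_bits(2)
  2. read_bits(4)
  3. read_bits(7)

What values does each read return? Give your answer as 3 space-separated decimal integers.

Read 1: bits[0:2] width=2 -> value=1 (bin 01); offset now 2 = byte 0 bit 2; 22 bits remain
Read 2: bits[2:6] width=4 -> value=7 (bin 0111); offset now 6 = byte 0 bit 6; 18 bits remain
Read 3: bits[6:13] width=7 -> value=92 (bin 1011100); offset now 13 = byte 1 bit 5; 11 bits remain

Answer: 1 7 92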